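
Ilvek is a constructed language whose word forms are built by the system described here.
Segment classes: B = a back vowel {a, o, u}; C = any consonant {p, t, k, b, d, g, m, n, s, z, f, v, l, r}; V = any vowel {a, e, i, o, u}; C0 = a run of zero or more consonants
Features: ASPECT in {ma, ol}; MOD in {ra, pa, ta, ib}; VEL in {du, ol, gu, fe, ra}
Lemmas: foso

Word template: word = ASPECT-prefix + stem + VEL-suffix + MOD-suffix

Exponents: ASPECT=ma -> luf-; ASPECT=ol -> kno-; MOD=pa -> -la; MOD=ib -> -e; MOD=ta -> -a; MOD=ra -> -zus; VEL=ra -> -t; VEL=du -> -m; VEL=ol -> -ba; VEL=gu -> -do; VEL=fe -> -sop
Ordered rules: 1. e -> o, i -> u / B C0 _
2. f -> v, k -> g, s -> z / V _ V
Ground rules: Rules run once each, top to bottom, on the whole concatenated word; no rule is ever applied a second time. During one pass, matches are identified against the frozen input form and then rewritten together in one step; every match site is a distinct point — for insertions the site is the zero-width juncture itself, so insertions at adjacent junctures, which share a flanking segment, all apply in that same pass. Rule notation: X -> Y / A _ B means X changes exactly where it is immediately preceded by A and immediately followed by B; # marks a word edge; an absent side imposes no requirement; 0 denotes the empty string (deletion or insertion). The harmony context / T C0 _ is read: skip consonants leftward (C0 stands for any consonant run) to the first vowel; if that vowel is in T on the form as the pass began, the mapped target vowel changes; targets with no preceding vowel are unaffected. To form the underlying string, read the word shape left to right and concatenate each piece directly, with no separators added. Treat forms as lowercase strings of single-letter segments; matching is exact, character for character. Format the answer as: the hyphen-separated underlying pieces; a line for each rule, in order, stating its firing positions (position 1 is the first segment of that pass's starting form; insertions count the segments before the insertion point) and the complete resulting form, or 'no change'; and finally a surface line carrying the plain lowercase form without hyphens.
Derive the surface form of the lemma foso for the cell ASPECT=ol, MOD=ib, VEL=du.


underlying: kno-foso-m-e
1. e -> o, i -> u / B C0 _: fires at position(s) 9: knofosomo
2. f -> v, k -> g, s -> z / V _ V: fires at position(s) 4, 6: knovozomo
surface: knovozomo


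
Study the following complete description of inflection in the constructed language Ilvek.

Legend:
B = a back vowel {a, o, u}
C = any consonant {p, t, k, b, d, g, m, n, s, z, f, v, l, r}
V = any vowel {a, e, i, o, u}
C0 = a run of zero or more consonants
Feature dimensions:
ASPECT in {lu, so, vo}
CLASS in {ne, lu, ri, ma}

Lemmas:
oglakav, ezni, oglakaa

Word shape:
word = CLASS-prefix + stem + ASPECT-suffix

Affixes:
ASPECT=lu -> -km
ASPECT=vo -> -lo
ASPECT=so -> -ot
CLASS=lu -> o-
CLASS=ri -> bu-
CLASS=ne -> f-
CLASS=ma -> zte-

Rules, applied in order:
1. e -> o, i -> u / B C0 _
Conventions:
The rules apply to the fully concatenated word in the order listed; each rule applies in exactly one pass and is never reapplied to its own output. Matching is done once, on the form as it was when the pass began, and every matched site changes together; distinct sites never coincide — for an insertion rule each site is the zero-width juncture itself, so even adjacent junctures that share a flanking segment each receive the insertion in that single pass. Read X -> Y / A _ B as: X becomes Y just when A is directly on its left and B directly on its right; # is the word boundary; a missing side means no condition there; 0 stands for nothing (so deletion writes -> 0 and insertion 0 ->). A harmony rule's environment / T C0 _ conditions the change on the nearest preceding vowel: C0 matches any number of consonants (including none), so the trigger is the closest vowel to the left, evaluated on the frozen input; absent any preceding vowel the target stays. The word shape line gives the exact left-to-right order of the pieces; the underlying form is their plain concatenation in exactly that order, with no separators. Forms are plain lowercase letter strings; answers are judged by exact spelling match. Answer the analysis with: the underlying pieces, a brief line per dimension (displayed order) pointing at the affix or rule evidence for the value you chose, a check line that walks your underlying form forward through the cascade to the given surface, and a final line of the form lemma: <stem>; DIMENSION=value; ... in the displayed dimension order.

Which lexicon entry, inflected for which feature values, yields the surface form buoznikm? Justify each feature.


underlying: bu-ezni-km
ASPECT=lu - signalled by the affix -km
CLASS=ri - signalled by the affix bu-
check: bueznikm -> buoznikm
lemma: ezni; ASPECT=lu; CLASS=ri


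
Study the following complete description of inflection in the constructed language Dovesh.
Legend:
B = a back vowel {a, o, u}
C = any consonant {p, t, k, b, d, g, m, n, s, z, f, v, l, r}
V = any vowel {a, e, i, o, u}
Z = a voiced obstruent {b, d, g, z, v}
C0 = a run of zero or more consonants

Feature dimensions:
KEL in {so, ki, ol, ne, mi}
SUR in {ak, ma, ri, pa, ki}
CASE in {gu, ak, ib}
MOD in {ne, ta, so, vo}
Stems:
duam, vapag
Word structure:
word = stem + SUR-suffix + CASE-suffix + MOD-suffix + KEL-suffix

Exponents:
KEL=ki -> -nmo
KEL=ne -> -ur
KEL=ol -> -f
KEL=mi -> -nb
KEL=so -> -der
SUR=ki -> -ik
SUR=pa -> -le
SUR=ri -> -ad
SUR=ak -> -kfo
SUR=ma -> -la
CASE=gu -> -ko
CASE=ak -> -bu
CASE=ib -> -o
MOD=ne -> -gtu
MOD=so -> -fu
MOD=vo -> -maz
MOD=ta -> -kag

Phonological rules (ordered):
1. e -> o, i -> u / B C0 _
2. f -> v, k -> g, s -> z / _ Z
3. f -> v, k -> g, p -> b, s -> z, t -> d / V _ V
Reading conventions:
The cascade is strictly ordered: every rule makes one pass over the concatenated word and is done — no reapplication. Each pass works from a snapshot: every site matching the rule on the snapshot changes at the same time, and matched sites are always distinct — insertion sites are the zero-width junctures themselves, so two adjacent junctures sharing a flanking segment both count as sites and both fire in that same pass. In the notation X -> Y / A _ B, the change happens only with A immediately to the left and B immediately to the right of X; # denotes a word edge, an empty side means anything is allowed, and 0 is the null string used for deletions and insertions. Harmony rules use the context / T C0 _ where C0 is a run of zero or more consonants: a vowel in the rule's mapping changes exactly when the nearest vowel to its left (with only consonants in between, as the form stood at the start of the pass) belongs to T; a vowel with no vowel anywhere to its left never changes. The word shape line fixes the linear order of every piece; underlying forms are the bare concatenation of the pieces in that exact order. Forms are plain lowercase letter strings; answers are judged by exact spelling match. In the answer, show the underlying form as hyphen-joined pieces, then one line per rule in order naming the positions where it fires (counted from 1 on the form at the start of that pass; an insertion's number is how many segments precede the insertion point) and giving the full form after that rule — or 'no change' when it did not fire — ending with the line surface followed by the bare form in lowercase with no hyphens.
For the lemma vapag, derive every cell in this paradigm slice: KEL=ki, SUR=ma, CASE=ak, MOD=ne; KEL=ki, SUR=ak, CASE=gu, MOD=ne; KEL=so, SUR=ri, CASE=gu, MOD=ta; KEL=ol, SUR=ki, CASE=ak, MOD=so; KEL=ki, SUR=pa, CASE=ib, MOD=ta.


cell KEL=ki, SUR=ma, CASE=ak, MOD=ne:
underlying: vapag-la-bu-gtu-nmo
1. e -> o, i -> u / B C0 _: no change
2. f -> v, k -> g, s -> z / _ Z: no change
3. f -> v, k -> g, p -> b, s -> z, t -> d / V _ V: fires at position(s) 3: vabaglabugtunmo
surface: vabaglabugtunmo

cell KEL=ki, SUR=ak, CASE=gu, MOD=ne:
underlying: vapag-kfo-ko-gtu-nmo
1. e -> o, i -> u / B C0 _: no change
2. f -> v, k -> g, s -> z / _ Z: no change
3. f -> v, k -> g, p -> b, s -> z, t -> d / V _ V: fires at position(s) 3, 9: vabagkfogogtunmo
surface: vabagkfogogtunmo

cell KEL=so, SUR=ri, CASE=gu, MOD=ta:
underlying: vapag-ad-ko-kag-der
1. e -> o, i -> u / B C0 _: fires at position(s) 14: vapagadkokagdor
2. f -> v, k -> g, s -> z / _ Z: no change
3. f -> v, k -> g, p -> b, s -> z, t -> d / V _ V: fires at position(s) 3, 10: vabagadkogagdor
surface: vabagadkogagdor

cell KEL=ol, SUR=ki, CASE=ak, MOD=so:
underlying: vapag-ik-bu-fu-f
1. e -> o, i -> u / B C0 _: fires at position(s) 6: vapagukbufuf
2. f -> v, k -> g, s -> z / _ Z: fires at position(s) 7: vapagugbufuf
3. f -> v, k -> g, p -> b, s -> z, t -> d / V _ V: fires at position(s) 3, 10: vabagugbuvuf
surface: vabagugbuvuf

cell KEL=ki, SUR=pa, CASE=ib, MOD=ta:
underlying: vapag-le-o-kag-nmo
1. e -> o, i -> u / B C0 _: fires at position(s) 7: vapaglookagnmo
2. f -> v, k -> g, s -> z / _ Z: no change
3. f -> v, k -> g, p -> b, s -> z, t -> d / V _ V: fires at position(s) 3, 9: vabagloogagnmo
surface: vabagloogagnmo


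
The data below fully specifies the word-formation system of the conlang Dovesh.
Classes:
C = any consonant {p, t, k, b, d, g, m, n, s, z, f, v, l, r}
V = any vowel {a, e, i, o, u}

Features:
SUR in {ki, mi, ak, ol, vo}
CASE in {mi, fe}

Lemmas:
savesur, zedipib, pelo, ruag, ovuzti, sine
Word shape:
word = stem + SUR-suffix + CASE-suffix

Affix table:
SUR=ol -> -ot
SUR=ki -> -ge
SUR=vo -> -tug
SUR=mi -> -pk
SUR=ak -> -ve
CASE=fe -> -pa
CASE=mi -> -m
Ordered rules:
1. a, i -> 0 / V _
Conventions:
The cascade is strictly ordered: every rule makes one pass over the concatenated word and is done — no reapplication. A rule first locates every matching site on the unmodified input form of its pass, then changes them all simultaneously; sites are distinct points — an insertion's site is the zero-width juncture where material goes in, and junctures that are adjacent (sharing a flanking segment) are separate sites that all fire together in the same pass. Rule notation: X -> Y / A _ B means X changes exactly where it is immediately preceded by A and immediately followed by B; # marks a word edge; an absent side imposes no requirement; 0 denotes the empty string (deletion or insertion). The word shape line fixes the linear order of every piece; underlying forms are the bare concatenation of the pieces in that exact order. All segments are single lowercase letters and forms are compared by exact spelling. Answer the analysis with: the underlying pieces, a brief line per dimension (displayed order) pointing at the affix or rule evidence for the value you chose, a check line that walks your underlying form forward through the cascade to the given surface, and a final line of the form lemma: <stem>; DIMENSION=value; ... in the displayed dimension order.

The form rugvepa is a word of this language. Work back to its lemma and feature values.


underlying: ruag-ve-pa
SUR=ak - signalled by the affix -ve
CASE=fe - signalled by the affix -pa
check: ruagvepa -> rugvepa
lemma: ruag; SUR=ak; CASE=fe


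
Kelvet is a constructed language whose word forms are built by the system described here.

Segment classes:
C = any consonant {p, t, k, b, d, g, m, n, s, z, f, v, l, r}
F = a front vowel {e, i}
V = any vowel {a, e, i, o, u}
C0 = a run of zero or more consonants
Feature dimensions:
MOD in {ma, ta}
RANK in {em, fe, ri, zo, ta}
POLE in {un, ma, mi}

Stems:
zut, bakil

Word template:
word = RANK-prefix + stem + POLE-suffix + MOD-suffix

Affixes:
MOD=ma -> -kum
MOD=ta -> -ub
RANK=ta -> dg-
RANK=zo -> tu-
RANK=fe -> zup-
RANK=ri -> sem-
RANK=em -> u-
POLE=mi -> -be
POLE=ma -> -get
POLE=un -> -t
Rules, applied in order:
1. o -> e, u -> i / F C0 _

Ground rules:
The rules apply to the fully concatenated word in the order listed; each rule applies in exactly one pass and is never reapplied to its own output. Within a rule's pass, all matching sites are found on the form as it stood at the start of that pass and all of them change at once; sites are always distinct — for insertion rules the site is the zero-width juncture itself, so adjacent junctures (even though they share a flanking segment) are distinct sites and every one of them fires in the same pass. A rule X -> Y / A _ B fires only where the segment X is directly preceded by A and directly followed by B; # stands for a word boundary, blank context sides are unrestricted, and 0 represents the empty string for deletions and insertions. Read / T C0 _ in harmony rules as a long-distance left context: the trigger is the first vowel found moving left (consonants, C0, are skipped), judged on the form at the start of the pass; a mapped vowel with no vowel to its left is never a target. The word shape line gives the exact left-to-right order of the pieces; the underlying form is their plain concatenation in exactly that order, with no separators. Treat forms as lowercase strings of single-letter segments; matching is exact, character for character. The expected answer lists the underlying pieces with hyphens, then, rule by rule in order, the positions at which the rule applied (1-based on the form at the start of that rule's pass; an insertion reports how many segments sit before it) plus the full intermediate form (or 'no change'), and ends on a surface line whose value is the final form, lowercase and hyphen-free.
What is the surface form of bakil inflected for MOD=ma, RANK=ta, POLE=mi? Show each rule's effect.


underlying: dg-bakil-be-kum
1. o -> e, u -> i / F C0 _: fires at position(s) 11: dgbakilbekim
surface: dgbakilbekim


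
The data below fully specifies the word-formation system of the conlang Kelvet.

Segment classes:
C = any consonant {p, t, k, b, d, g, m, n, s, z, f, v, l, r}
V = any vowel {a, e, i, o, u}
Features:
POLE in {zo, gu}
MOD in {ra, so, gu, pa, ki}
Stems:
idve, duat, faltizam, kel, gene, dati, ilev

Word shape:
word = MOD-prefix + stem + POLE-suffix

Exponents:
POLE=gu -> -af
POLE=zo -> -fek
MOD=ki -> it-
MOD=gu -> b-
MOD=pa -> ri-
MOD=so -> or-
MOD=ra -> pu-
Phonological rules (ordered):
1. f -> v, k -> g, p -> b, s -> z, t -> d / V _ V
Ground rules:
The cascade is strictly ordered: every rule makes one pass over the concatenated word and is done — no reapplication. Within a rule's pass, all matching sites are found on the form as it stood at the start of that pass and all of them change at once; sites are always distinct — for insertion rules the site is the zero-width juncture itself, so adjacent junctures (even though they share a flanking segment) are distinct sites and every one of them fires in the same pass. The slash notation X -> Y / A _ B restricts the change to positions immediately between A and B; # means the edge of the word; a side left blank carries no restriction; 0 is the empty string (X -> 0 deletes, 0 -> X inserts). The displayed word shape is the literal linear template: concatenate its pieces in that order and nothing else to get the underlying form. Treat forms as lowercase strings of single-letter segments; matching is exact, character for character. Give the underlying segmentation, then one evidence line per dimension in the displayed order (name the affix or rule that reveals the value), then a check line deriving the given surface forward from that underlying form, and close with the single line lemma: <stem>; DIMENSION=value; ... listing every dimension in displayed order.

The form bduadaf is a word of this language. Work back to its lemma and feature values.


underlying: b-duat-af
POLE=gu - signalled by the affix -af
MOD=gu - signalled by the affix b-
check: bduataf -> bduadaf
lemma: duat; POLE=gu; MOD=gu


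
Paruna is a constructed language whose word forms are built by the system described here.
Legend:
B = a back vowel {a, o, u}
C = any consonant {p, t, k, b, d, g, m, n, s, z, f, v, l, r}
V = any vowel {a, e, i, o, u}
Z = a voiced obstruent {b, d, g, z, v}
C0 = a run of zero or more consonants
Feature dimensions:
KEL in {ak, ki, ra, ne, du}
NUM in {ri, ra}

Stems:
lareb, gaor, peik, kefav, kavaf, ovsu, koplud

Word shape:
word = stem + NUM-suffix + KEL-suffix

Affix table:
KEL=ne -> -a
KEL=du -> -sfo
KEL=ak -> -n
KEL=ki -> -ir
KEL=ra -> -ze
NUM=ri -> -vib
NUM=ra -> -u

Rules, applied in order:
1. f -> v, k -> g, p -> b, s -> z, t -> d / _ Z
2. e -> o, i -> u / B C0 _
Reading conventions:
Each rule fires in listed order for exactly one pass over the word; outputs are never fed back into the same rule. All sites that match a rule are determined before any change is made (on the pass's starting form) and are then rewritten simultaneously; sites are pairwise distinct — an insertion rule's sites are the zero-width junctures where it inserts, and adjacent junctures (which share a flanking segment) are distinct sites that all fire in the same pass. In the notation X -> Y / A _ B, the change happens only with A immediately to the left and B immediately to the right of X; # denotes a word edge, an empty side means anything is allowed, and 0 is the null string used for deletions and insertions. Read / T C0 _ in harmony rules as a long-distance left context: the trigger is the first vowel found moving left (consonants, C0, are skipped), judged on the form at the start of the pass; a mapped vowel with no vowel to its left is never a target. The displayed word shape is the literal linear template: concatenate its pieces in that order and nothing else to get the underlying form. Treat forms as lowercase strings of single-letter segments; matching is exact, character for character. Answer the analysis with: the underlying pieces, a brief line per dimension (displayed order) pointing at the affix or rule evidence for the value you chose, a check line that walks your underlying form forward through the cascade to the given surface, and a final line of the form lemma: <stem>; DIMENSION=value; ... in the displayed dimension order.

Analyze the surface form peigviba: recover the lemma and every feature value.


underlying: peik-vib-a
KEL=ne - signalled by the affix -a
NUM=ri - signalled by the affix -vib
check: peikviba -> peigviba -> peigviba
lemma: peik; KEL=ne; NUM=ri


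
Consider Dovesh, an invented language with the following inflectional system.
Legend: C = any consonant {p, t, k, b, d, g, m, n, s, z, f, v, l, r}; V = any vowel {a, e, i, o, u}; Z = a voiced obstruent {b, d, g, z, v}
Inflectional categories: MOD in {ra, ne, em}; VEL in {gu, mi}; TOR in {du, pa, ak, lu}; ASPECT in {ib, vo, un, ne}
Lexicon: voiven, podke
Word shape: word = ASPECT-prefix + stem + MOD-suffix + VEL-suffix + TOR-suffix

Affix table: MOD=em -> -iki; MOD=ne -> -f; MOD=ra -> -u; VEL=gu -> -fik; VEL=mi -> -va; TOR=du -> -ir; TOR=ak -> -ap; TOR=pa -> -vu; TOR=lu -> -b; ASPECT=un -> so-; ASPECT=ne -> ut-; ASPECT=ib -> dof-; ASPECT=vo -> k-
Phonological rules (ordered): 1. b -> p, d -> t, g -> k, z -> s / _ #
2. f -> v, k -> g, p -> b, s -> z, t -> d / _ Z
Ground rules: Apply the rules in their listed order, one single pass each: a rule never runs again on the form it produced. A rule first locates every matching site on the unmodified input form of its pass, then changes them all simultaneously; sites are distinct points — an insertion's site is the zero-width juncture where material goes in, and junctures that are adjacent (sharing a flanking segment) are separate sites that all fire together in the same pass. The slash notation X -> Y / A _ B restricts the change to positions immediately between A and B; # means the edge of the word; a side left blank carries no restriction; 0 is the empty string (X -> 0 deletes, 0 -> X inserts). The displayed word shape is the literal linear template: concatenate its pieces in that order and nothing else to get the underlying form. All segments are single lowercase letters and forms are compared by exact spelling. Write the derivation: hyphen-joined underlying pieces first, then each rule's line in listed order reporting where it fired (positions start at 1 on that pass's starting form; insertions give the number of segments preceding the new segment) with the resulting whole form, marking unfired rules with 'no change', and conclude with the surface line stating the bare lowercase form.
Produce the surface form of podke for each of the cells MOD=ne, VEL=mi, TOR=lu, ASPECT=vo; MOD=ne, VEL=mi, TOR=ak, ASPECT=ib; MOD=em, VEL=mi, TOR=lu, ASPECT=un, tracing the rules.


cell MOD=ne, VEL=mi, TOR=lu, ASPECT=vo:
underlying: k-podke-f-va-b
1. b -> p, d -> t, g -> k, z -> s / _ #: fires at position(s) 10: kpodkefvap
2. f -> v, k -> g, p -> b, s -> z, t -> d / _ Z: fires at position(s) 7: kpodkevvap
surface: kpodkevvap

cell MOD=ne, VEL=mi, TOR=ak, ASPECT=ib:
underlying: dof-podke-f-va-ap
1. b -> p, d -> t, g -> k, z -> s / _ #: no change
2. f -> v, k -> g, p -> b, s -> z, t -> d / _ Z: fires at position(s) 9: dofpodkevvaap
surface: dofpodkevvaap

cell MOD=em, VEL=mi, TOR=lu, ASPECT=un:
underlying: so-podke-iki-va-b
1. b -> p, d -> t, g -> k, z -> s / _ #: fires at position(s) 13: sopodkeikivap
2. f -> v, k -> g, p -> b, s -> z, t -> d / _ Z: no change
surface: sopodkeikivap


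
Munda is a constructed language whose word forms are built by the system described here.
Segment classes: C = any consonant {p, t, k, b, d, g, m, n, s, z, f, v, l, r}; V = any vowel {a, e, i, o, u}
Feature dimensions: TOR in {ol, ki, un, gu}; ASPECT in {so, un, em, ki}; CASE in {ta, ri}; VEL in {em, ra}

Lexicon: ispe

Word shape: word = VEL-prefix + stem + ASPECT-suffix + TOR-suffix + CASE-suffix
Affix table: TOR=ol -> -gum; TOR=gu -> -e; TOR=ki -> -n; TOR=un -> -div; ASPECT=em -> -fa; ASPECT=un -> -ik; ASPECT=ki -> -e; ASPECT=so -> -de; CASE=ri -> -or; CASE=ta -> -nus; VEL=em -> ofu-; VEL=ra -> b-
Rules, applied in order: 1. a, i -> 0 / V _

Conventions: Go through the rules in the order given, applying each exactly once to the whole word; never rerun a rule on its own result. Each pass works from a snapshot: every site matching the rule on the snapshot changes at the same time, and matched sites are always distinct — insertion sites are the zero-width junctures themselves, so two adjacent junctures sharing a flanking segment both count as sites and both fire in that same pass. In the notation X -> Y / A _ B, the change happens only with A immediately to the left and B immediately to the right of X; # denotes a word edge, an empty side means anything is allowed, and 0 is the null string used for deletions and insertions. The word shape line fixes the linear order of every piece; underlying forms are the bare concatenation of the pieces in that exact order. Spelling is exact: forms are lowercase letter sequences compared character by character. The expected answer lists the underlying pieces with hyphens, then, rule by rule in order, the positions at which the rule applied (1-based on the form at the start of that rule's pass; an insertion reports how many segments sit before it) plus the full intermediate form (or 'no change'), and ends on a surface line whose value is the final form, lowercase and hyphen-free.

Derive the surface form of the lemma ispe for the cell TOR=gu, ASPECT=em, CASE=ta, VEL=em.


underlying: ofu-ispe-fa-e-nus
1. a, i -> 0 / V _: fires at position(s) 4: ofuspefaenus
surface: ofuspefaenus


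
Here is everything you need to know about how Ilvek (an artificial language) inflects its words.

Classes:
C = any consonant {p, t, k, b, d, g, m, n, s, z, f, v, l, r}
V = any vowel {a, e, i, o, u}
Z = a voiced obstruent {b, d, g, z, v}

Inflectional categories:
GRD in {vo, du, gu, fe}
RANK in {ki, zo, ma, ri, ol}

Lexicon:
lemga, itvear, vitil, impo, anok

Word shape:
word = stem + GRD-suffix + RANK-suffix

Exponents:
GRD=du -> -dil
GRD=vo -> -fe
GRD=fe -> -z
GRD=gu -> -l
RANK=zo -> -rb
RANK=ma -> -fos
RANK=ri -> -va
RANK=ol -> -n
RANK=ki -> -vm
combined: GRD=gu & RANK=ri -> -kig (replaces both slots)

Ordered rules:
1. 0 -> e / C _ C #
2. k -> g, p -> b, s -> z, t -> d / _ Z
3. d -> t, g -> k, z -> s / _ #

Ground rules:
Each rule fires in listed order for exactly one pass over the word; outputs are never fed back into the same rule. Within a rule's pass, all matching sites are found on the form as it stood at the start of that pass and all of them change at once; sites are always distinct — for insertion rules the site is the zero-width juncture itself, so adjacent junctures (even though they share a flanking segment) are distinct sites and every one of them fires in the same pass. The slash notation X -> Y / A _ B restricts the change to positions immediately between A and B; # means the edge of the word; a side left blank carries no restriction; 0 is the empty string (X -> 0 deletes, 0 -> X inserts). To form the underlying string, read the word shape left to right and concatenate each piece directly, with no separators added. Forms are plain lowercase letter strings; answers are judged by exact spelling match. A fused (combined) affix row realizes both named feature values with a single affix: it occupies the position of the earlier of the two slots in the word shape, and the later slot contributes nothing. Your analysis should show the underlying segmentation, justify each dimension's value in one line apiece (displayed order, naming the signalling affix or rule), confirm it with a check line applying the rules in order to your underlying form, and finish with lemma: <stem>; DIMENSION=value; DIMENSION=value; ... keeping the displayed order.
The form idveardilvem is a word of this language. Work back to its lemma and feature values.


underlying: itvear-dil-vm
GRD=du - signalled by the affix -dil
RANK=ki - signalled by the affix -vm
check: itveardilvm -> itveardilvem -> idveardilvem -> idveardilvem
lemma: itvear; GRD=du; RANK=ki


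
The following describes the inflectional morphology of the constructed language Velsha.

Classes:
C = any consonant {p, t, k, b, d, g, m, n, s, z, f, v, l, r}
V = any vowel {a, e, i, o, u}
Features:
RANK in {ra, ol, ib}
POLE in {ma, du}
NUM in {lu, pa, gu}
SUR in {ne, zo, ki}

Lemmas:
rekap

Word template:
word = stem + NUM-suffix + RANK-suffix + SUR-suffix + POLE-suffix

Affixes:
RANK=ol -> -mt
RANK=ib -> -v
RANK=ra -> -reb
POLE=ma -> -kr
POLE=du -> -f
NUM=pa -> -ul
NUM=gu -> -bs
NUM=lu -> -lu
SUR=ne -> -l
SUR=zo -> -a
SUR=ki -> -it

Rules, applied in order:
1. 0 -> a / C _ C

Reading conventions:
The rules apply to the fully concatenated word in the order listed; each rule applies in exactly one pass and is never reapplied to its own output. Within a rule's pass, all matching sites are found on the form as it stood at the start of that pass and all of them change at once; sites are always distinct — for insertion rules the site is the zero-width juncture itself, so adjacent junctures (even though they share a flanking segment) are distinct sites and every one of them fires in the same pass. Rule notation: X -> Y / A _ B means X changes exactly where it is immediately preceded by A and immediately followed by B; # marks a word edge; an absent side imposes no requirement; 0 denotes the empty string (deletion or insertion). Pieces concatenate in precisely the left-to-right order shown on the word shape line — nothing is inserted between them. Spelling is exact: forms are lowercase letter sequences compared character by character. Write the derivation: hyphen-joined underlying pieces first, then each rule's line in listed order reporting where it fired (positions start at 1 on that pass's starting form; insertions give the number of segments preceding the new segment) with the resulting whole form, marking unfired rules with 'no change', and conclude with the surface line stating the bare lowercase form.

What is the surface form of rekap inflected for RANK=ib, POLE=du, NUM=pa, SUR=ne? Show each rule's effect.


underlying: rekap-ul-v-l-f
1. 0 -> a / C _ C: inserts after position(s) 7, 8, 9: rekapulavalaf
surface: rekapulavalaf


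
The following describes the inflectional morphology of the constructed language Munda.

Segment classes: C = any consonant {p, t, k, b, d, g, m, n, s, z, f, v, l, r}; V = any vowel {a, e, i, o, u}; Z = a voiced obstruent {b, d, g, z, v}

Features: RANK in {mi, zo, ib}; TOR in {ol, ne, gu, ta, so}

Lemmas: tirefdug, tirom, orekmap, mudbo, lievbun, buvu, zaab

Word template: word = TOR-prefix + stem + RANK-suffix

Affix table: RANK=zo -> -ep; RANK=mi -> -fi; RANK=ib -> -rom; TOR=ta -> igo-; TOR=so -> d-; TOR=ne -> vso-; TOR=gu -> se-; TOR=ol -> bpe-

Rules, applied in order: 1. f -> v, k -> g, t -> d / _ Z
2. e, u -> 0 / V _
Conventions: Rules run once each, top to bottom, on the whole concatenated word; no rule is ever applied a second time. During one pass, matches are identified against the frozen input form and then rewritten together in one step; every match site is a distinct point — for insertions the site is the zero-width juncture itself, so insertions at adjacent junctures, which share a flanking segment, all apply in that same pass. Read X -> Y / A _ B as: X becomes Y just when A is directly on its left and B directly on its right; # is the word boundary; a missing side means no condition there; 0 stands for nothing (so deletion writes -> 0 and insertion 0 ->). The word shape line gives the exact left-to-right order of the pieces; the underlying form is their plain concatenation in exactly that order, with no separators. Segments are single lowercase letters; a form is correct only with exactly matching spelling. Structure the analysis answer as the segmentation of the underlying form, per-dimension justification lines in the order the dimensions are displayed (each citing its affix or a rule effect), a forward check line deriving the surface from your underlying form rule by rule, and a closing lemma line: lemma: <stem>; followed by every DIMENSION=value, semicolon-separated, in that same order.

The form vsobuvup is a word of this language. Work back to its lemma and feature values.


underlying: vso-buvu-ep
RANK=zo - signalled by the affix -ep
TOR=ne - signalled by the affix vso-
check: vsobuvuep -> vsobuvuep -> vsobuvup
lemma: buvu; RANK=zo; TOR=ne


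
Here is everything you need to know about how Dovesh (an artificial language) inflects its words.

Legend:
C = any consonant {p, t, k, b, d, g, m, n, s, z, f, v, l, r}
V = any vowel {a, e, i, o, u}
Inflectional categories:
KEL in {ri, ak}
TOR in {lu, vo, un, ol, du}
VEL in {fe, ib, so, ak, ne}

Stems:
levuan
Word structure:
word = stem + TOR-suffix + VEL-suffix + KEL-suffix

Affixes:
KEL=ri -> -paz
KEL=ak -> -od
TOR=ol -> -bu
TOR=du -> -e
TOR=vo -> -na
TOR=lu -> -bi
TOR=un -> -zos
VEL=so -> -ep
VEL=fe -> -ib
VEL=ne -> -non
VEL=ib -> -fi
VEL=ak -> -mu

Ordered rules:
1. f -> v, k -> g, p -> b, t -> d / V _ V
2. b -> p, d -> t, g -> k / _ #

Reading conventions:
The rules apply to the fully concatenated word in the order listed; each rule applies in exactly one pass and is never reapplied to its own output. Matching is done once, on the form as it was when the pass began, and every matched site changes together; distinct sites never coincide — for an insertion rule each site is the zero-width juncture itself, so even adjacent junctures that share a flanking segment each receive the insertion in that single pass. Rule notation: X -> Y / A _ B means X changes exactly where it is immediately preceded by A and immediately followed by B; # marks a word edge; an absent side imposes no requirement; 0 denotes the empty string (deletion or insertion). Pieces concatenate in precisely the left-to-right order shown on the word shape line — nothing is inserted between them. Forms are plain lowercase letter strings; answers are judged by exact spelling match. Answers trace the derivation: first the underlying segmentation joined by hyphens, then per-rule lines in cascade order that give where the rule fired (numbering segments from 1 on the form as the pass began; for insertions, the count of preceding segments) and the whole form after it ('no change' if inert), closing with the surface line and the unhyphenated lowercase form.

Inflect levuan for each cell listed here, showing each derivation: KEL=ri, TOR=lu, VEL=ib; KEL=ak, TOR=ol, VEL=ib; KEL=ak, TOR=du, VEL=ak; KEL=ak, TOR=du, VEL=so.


cell KEL=ri, TOR=lu, VEL=ib:
underlying: levuan-bi-fi-paz
1. f -> v, k -> g, p -> b, t -> d / V _ V: fires at position(s) 9, 11: levuanbivibaz
2. b -> p, d -> t, g -> k / _ #: no change
surface: levuanbivibaz

cell KEL=ak, TOR=ol, VEL=ib:
underlying: levuan-bu-fi-od
1. f -> v, k -> g, p -> b, t -> d / V _ V: fires at position(s) 9: levuanbuviod
2. b -> p, d -> t, g -> k / _ #: fires at position(s) 12: levuanbuviot
surface: levuanbuviot

cell KEL=ak, TOR=du, VEL=ak:
underlying: levuan-e-mu-od
1. f -> v, k -> g, p -> b, t -> d / V _ V: no change
2. b -> p, d -> t, g -> k / _ #: fires at position(s) 11: levuanemuot
surface: levuanemuot

cell KEL=ak, TOR=du, VEL=so:
underlying: levuan-e-ep-od
1. f -> v, k -> g, p -> b, t -> d / V _ V: fires at position(s) 9: levuaneebod
2. b -> p, d -> t, g -> k / _ #: fires at position(s) 11: levuaneebot
surface: levuaneebot


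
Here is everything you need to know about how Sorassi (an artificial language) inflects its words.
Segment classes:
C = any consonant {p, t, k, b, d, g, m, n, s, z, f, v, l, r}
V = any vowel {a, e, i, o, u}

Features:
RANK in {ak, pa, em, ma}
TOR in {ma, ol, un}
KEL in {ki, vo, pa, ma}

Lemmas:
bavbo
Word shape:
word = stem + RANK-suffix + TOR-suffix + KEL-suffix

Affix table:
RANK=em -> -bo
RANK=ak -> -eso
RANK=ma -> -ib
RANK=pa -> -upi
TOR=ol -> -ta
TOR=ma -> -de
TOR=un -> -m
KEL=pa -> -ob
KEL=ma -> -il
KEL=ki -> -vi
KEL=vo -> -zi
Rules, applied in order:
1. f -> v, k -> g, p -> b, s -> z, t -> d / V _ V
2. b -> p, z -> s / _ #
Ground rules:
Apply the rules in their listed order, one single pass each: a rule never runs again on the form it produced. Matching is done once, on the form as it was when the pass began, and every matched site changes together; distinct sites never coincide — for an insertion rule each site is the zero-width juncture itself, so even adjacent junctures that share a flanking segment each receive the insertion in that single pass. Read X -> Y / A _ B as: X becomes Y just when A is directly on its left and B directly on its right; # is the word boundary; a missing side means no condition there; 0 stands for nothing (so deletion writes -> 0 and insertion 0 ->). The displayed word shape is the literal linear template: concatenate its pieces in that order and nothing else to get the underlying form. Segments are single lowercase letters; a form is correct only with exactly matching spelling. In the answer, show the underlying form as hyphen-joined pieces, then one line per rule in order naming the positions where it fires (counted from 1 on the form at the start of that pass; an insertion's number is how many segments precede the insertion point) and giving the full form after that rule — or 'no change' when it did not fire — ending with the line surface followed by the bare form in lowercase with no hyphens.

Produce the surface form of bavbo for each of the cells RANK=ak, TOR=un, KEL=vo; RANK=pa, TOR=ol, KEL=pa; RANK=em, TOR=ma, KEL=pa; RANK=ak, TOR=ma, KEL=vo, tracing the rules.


cell RANK=ak, TOR=un, KEL=vo:
underlying: bavbo-eso-m-zi
1. f -> v, k -> g, p -> b, s -> z, t -> d / V _ V: fires at position(s) 7: bavboezomzi
2. b -> p, z -> s / _ #: no change
surface: bavboezomzi

cell RANK=pa, TOR=ol, KEL=pa:
underlying: bavbo-upi-ta-ob
1. f -> v, k -> g, p -> b, s -> z, t -> d / V _ V: fires at position(s) 7, 9: bavboubidaob
2. b -> p, z -> s / _ #: fires at position(s) 12: bavboubidaop
surface: bavboubidaop

cell RANK=em, TOR=ma, KEL=pa:
underlying: bavbo-bo-de-ob
1. f -> v, k -> g, p -> b, s -> z, t -> d / V _ V: no change
2. b -> p, z -> s / _ #: fires at position(s) 11: bavbobodeop
surface: bavbobodeop

cell RANK=ak, TOR=ma, KEL=vo:
underlying: bavbo-eso-de-zi
1. f -> v, k -> g, p -> b, s -> z, t -> d / V _ V: fires at position(s) 7: bavboezodezi
2. b -> p, z -> s / _ #: no change
surface: bavboezodezi


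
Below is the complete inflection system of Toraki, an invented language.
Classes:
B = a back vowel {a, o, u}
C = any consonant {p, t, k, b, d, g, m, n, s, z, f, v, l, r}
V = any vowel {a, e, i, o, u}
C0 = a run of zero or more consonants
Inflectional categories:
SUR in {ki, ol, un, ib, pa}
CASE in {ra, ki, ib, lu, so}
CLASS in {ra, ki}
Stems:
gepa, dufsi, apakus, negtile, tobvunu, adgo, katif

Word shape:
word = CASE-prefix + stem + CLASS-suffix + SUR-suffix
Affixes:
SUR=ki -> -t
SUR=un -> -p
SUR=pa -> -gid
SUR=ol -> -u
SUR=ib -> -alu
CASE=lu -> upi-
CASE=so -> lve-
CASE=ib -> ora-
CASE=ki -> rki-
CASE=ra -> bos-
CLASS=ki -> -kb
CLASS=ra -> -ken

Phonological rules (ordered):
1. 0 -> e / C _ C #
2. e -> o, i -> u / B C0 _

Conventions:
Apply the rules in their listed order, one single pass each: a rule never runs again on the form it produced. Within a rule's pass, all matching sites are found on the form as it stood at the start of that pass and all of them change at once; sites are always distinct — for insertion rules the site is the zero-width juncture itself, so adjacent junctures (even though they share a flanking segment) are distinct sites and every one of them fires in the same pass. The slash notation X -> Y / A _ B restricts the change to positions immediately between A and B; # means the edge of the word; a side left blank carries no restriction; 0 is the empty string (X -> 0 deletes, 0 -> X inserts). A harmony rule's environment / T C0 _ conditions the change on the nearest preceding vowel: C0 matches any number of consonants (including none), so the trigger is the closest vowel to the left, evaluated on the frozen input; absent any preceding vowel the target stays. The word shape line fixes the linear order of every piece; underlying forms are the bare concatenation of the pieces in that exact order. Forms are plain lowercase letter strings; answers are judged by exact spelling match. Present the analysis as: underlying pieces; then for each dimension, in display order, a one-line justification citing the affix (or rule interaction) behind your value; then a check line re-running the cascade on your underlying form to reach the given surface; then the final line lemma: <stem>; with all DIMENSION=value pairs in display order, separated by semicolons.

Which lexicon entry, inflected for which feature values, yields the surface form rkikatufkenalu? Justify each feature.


underlying: rki-katif-ken-alu
SUR=ib - signalled by the affix -alu
CASE=ki - signalled by the affix rki-
CLASS=ra - signalled by the affix -ken
check: rkikatifkenalu -> rkikatifkenalu -> rkikatufkenalu
lemma: katif; SUR=ib; CASE=ki; CLASS=ra


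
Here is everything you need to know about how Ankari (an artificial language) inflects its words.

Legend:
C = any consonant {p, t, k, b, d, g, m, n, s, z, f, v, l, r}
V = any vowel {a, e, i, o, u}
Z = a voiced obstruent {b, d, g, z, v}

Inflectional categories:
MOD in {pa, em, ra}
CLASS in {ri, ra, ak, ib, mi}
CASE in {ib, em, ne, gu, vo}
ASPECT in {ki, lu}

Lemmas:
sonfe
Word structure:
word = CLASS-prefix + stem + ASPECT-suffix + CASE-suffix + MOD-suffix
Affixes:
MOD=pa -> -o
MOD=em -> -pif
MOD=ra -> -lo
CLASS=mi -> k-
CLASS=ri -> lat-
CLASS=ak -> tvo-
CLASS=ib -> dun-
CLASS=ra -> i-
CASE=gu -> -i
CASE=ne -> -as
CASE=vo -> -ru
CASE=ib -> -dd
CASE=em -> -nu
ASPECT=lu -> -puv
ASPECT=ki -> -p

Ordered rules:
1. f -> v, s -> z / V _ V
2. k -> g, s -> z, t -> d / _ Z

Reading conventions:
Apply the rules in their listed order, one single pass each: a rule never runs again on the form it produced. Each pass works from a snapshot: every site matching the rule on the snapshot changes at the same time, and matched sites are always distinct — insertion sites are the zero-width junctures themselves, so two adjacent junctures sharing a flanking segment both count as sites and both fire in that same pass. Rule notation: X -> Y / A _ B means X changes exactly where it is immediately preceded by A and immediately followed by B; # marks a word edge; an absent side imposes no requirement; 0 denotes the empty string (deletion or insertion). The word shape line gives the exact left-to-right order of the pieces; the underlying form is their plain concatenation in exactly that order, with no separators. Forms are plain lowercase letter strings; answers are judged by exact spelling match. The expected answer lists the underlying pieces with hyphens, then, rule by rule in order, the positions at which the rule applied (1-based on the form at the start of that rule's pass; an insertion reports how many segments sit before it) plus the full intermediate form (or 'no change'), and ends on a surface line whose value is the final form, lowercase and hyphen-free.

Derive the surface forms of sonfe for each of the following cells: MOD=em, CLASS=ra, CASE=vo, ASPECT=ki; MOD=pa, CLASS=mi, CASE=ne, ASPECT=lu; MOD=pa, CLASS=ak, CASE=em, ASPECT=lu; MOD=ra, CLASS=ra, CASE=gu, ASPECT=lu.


cell MOD=em, CLASS=ra, CASE=vo, ASPECT=ki:
underlying: i-sonfe-p-ru-pif
1. f -> v, s -> z / V _ V: fires at position(s) 2: izonfeprupif
2. k -> g, s -> z, t -> d / _ Z: no change
surface: izonfeprupif

cell MOD=pa, CLASS=mi, CASE=ne, ASPECT=lu:
underlying: k-sonfe-puv-as-o
1. f -> v, s -> z / V _ V: fires at position(s) 11: ksonfepuvazo
2. k -> g, s -> z, t -> d / _ Z: no change
surface: ksonfepuvazo

cell MOD=pa, CLASS=ak, CASE=em, ASPECT=lu:
underlying: tvo-sonfe-puv-nu-o
1. f -> v, s -> z / V _ V: fires at position(s) 4: tvozonfepuvnuo
2. k -> g, s -> z, t -> d / _ Z: fires at position(s) 1: dvozonfepuvnuo
surface: dvozonfepuvnuo

cell MOD=ra, CLASS=ra, CASE=gu, ASPECT=lu:
underlying: i-sonfe-puv-i-lo
1. f -> v, s -> z / V _ V: fires at position(s) 2: izonfepuvilo
2. k -> g, s -> z, t -> d / _ Z: no change
surface: izonfepuvilo
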